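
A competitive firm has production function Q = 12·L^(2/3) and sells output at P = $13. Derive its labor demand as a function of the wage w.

L(w) = 1124864/w³

MP_L = (2/3)·12·L^(-1/3) = 8·L^(-1/3).
Setting P·MP_L = w: 104·L^(-1/3) = w.
Solving for L: L^(-1/3) = w/104, so L = (104/w)^(3).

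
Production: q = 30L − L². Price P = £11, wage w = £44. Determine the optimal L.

The marginal product of L is MP_L = 30 − 2L.
A price-taking firm hires until the value of the marginal product equals the wage: P·MP_L = w, so 11·(30 − 2L) = 44.
Then 30 − 2L = 4, giving L = 13.

L* = 13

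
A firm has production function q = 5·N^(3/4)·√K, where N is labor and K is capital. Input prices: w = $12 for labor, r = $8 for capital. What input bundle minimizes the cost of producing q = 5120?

Cost minimization requires the marginal rate of technical substitution to equal the input-price ratio: MP_N/MP_K = w/r.
Here MP_N/MP_K = (3/4)·(K/N)/(1/2) = 1.5·(K/N). Setting this equal to 12/8 = 1.5 gives K = N.
Substituting into q = 5120: 5·N^(3/4)·(N)^(1/2) = 5120.
Solving, N = 256 and K = 256.

N* = 256, K* = 256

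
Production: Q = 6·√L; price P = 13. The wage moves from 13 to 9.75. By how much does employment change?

From P·MP_L = w with MP_L = 3·L^(-1/2), the labor demand is L(w) = (39/w)^(2).
At w = 13: L = 9. At w = 9.75: L = 16.
ΔL = 16 − 9 = 7.

ΔL = 7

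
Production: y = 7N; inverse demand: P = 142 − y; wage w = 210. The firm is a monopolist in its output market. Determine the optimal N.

Marginal revenue from the inverse demand is MR = 142 − 2y.
The marginal product is MP_N = 7.
A monopolist hires until marginal revenue product equals the wage: MR·MP_N = w.
(142 − 14N)·7 = 210, so N = 8.

N* = 8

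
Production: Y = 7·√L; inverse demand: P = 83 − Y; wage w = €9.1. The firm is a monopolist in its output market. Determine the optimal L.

Marginal revenue from the inverse demand is MR = 83 − 2Y.
The marginal product is MP_L = 3.5·L^(-1/2).
A monopolist hires until marginal revenue product equals the wage: MR·MP_L = w.
At L, Y = 7·√L. Substituting and solving: (83 − 14·√L)·3.5·L^(-1/2) = 9.1 gives L = 25.

L* = 25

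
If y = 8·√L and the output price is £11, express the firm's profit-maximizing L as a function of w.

L(w) = 1936/w²

MP_L = (1/2)·8·L^(-1/2) = 4·L^(-1/2).
Setting P·MP_L = w: 44·L^(-1/2) = w.
Solving for L: L^(-1/2) = w/44, so L = (44/w)^(2).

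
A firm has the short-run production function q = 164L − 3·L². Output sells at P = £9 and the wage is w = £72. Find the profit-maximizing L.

L* = 26

The marginal product of L is MP_L = 164 − 6L.
A price-taking firm hires until the value of the marginal product equals the wage: P·MP_L = w, so 9·(164 − 6L) = 72.
Then 164 − 6L = 8, giving L = 26.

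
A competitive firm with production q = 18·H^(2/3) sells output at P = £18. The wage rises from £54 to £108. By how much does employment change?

From P·MP_H = w with MP_H = 12·H^(-1/3), the labor demand is H(w) = (216/w)^(3).
At w = 54: H = 64. At w = 108: H = 8.
ΔH = 8 − 64 = -56.

ΔH = -56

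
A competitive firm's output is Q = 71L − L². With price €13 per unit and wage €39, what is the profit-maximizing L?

L* = 34

The marginal product of L is MP_L = 71 − 2L.
A price-taking firm hires until the value of the marginal product equals the wage: P·MP_L = w, so 13·(71 − 2L) = 39.
Then 71 − 2L = 3, giving L = 34.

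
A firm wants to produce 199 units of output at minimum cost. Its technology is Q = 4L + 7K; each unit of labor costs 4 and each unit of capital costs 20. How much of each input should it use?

L* = 49.75, K* = 0

The inputs are perfect substitutes, so the firm uses whichever has the lower cost per unit of output.
Cost per unit of output via L is w/4 = 1; via K it is r/7 = 20/7. L is cheaper.
Producing Q = 199 with L alone: L = 49.75, K = 0.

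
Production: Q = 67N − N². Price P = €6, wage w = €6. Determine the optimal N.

The marginal product of N is MP_N = 67 − 2N.
A price-taking firm hires until the value of the marginal product equals the wage: P·MP_N = w, so 6·(67 − 2N) = 6.
Then 67 − 2N = 1, giving N = 33.

N* = 33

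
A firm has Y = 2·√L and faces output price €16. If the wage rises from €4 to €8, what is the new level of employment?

From P·MP_L = w with MP_L = L^(-1/2), the labor demand is L(w) = (16/w)^(2).
At w = 4: L = 16. At w = 8: L = 4.

L* = 4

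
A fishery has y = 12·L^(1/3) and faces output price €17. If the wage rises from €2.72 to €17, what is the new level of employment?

L* = 8

From P·MP_L = w with MP_L = 4·L^(-2/3), the labor demand is L(w) = (68/w)^(3/2).
At w = 2.72: L = 125. At w = 17: L = 8.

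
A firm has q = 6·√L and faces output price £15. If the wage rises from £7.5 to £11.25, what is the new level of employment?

L* = 16

From P·MP_L = w with MP_L = 3·L^(-1/2), the labor demand is L(w) = (45/w)^(2).
At w = 7.5: L = 36. At w = 11.25: L = 16.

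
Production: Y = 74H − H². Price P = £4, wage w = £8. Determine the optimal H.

The marginal product of H is MP_H = 74 − 2H.
A price-taking firm hires until the value of the marginal product equals the wage: P·MP_H = w, so 4·(74 − 2H) = 8.
Then 74 − 2H = 2, giving H = 36.

H* = 36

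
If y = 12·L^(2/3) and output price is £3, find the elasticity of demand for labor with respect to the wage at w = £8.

ε = -3

MP_L = (2/3)·12·L^(-1/3), so P·MP_L = w gives 24·L^(-1/3) = w.
Solving, L(w) = (24/w)^(3). This is a constant-elasticity form: L ∝ w^(−3), so ε = −3.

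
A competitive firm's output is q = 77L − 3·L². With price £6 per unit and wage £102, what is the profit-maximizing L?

The marginal product of L is MP_L = 77 − 6L.
A price-taking firm hires until the value of the marginal product equals the wage: P·MP_L = w, so 6·(77 − 6L) = 102.
Then 77 − 6L = 17, giving L = 10.

L* = 10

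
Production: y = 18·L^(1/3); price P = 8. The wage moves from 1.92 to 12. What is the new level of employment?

From P·MP_L = w with MP_L = 6·L^(-2/3), the labor demand is L(w) = (48/w)^(3/2).
At w = 1.92: L = 125. At w = 12: L = 8.

L* = 8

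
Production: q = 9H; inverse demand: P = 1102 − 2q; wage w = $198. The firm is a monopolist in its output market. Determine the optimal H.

H* = 30

Marginal revenue from the inverse demand is MR = 1102 − 4q.
The marginal product is MP_H = 9.
A monopolist hires until marginal revenue product equals the wage: MR·MP_H = w.
(1102 − 36H)·9 = 198, so H = 30.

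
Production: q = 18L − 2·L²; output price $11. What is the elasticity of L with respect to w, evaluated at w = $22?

From P·MP_L = w with MP_L = 18 − 4L, labor demand is L(w) = (18 − w/11)/4.
dL/dw = −1/(44) = -1/44.
At w = 22, L = 4, so ε = (dL/dw)·(w/L) = (-1/44)·(22/4) = -0.125.

ε = -0.125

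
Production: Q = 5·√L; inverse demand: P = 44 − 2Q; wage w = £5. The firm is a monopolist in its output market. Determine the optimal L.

Marginal revenue from the inverse demand is MR = 44 − 4Q.
The marginal product is MP_L = 2.5·L^(-1/2).
A monopolist hires until marginal revenue product equals the wage: MR·MP_L = w.
At L, Q = 5·√L. Substituting and solving: (44 − 20·√L)·2.5·L^(-1/2) = 5 gives L = 4.

L* = 4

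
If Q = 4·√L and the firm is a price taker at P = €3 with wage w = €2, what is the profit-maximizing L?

MP_L = (1/2)·4·L^(-1/2) = 2·L^(-1/2).
Profit maximization for a price taker requires P·MP_L = w: 3·2·L^(-1/2) = 2.
So L^(-1/2) = 1/3, which gives L = 9.

L* = 9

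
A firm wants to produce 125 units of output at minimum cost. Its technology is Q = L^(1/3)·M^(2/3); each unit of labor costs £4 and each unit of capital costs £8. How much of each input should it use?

Cost minimization requires the marginal rate of technical substitution to equal the input-price ratio: MP_L/MP_M = w/r.
Here MP_L/MP_M = (1/3)·(M/L)/(2/3) = 0.5·(M/L). Setting this equal to 4/8 = 0.5 gives M = L.
Substituting into Q = 125: L^(1/3)·(L)^(2/3) = 125.
Solving, L = 125 and M = 125.

L* = 125, M* = 125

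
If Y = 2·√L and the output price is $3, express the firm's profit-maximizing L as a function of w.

MP_L = (1/2)·2·L^(-1/2) = L^(-1/2).
Setting P·MP_L = w: 3·L^(-1/2) = w.
Solving for L: L^(-1/2) = w/3, so L = (3/w)^(2).

L(w) = 9/w²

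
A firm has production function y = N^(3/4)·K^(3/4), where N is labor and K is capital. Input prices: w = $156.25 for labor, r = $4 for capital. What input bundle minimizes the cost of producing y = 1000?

N* = 16, K* = 625

Cost minimization requires the marginal rate of technical substitution to equal the input-price ratio: MP_N/MP_K = w/r.
Here MP_N/MP_K = (3/4)·(K/N)/(3/4) = (K/N). Setting this equal to 156.25/4 = 39.0625 gives K = 39.0625N.
Substituting into y = 1000: N^(3/4)·(39.0625N)^(3/4) = 1000.
Solving, N = 16 and K = 625.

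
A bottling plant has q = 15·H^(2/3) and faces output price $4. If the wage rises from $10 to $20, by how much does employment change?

From P·MP_H = w with MP_H = 10·H^(-1/3), the labor demand is H(w) = (40/w)^(3).
At w = 10: H = 64. At w = 20: H = 8.
ΔH = 8 − 64 = -56.

ΔH = -56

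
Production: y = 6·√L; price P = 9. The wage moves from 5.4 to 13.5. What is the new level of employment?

From P·MP_L = w with MP_L = 3·L^(-1/2), the labor demand is L(w) = (27/w)^(2).
At w = 5.4: L = 25. At w = 13.5: L = 4.

L* = 4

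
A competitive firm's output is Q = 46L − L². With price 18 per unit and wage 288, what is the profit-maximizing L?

The marginal product of L is MP_L = 46 − 2L.
A price-taking firm hires until the value of the marginal product equals the wage: P·MP_L = w, so 18·(46 − 2L) = 288.
Then 46 − 2L = 16, giving L = 15.

L* = 15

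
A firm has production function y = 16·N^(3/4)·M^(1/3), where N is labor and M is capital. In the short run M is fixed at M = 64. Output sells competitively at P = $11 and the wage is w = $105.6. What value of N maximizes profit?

N* = 625

With M = 64, MP_N = (3/4)·16·N^(-1/4)·64^(1/3) = 48·N^(-1/4).
Profit maximization for a price taker requires P·MP_N = w: 11·48·N^(-1/4) = 105.6.
So N^(-1/4) = 0.2, which gives N = 625.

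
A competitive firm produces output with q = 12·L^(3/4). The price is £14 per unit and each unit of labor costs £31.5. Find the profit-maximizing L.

L* = 256

MP_L = (3/4)·12·L^(-1/4) = 9·L^(-1/4).
Profit maximization for a price taker requires P·MP_L = w: 14·9·L^(-1/4) = 31.5.
So L^(-1/4) = 0.25, which gives L = 256.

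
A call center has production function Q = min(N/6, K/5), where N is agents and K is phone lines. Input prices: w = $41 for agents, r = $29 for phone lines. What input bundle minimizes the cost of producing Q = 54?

With a fixed-proportions technology, the cost-minimizing bundle uses no slack in either input: N/6 = K/5 = Q.
So N = 6·54 = 324 and K = 5·54 = 270.

N* = 324, K* = 270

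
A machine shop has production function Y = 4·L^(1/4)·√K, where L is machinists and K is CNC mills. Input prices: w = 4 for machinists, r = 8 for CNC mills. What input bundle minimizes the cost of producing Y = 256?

L* = 256, K* = 256

Cost minimization requires the marginal rate of technical substitution to equal the input-price ratio: MP_L/MP_K = w/r.
Here MP_L/MP_K = (1/4)·(K/L)/(1/2) = 0.5·(K/L). Setting this equal to 4/8 = 0.5 gives K = L.
Substituting into Y = 256: 4·L^(1/4)·(L)^(1/2) = 256.
Solving, L = 256 and K = 256.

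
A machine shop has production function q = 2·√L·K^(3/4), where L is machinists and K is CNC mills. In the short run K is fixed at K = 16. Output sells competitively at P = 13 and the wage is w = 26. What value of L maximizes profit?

With K = 16, MP_L = (1/2)·2·L^(-1/2)·16^(3/4) = 8·L^(-1/2).
Profit maximization for a price taker requires P·MP_L = w: 13·8·L^(-1/2) = 26.
So L^(-1/2) = 0.25, which gives L = 16.

L* = 16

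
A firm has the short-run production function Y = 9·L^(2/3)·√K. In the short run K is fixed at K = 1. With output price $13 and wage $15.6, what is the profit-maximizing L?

With K = 1, MP_L = (2/3)·9·L^(-1/3)·1^(1/2) = 6·L^(-1/3).
Profit maximization for a price taker requires P·MP_L = w: 13·6·L^(-1/3) = 15.6.
So L^(-1/3) = 0.2, which gives L = 125.

L* = 125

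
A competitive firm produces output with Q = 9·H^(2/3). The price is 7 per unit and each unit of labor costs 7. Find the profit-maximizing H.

H* = 216

MP_H = (2/3)·9·H^(-1/3) = 6·H^(-1/3).
Profit maximization for a price taker requires P·MP_H = w: 7·6·H^(-1/3) = 7.
So H^(-1/3) = 1/6, which gives H = 216.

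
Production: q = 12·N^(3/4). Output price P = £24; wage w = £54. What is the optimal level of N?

MP_N = (3/4)·12·N^(-1/4) = 9·N^(-1/4).
Profit maximization for a price taker requires P·MP_N = w: 24·9·N^(-1/4) = 54.
So N^(-1/4) = 0.25, which gives N = 256.

N* = 256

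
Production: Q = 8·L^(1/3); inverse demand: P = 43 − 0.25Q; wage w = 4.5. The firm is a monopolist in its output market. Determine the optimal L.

L* = 64

Marginal revenue from the inverse demand is MR = 43 − 0.5Q.
The marginal product is MP_L = (8/3)·L^(-2/3).
A monopolist hires until marginal revenue product equals the wage: MR·MP_L = w.
At L, Q = 8·L^(1/3). Substituting and solving: (43 − 4·L^(1/3))·(8/3)·L^(-2/3) = 4.5 gives L = 64.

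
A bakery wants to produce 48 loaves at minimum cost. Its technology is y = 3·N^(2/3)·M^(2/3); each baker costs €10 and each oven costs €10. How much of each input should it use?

Cost minimization requires the marginal rate of technical substitution to equal the input-price ratio: MP_N/MP_M = w/r.
Here MP_N/MP_M = (2/3)·(M/N)/(2/3) = (M/N). Setting this equal to 10/10 = 1 gives M = N.
Substituting into y = 48: 3·N^(2/3)·(N)^(2/3) = 48.
Solving, N = 8 and M = 8.

N* = 8, M* = 8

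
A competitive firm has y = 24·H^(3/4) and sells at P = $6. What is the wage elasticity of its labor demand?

ε = -4

MP_H = (3/4)·24·H^(-1/4), so P·MP_H = w gives 108·H^(-1/4) = w.
Solving, H(w) = (108/w)^(4). This is a constant-elasticity form: H ∝ w^(−4), so ε = −4.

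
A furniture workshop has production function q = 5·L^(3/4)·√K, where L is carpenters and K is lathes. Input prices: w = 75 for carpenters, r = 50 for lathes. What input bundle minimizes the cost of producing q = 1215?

L* = 81, K* = 81

Cost minimization requires the marginal rate of technical substitution to equal the input-price ratio: MP_L/MP_K = w/r.
Here MP_L/MP_K = (3/4)·(K/L)/(1/2) = 1.5·(K/L). Setting this equal to 75/50 = 1.5 gives K = L.
Substituting into q = 1215: 5·L^(3/4)·(L)^(1/2) = 1215.
Solving, L = 81 and K = 81.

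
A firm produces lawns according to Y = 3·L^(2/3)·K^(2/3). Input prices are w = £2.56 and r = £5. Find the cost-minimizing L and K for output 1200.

Cost minimization requires the marginal rate of technical substitution to equal the input-price ratio: MP_L/MP_K = w/r.
Here MP_L/MP_K = (2/3)·(K/L)/(2/3) = (K/L). Setting this equal to 2.56/5 = 0.512 gives K = 0.512L.
Substituting into Y = 1200: 3·L^(2/3)·(0.512L)^(2/3) = 1200.
Solving, L = 125 and K = 64.

L* = 125, K* = 64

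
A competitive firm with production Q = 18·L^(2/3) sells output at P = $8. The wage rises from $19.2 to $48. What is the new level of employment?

L* = 8

From P·MP_L = w with MP_L = 12·L^(-1/3), the labor demand is L(w) = (96/w)^(3).
At w = 19.2: L = 125. At w = 48: L = 8.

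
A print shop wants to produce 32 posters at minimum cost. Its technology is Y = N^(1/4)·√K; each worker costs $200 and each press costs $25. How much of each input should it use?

N* = 16, K* = 256

Cost minimization requires the marginal rate of technical substitution to equal the input-price ratio: MP_N/MP_K = w/r.
Here MP_N/MP_K = (1/4)·(K/N)/(1/2) = 0.5·(K/N). Setting this equal to 200/25 = 8 gives K = 16N.
Substituting into Y = 32: N^(1/4)·(16N)^(1/2) = 32.
Solving, N = 16 and K = 256.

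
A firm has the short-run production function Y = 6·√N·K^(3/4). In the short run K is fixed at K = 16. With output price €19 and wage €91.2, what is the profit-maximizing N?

N* = 25

With K = 16, MP_N = (1/2)·6·N^(-1/2)·16^(3/4) = 24·N^(-1/2).
Profit maximization for a price taker requires P·MP_N = w: 19·24·N^(-1/2) = 91.2.
So N^(-1/2) = 0.2, which gives N = 25.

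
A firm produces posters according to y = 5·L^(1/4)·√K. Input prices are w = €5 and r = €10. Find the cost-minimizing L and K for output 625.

Cost minimization requires the marginal rate of technical substitution to equal the input-price ratio: MP_L/MP_K = w/r.
Here MP_L/MP_K = (1/4)·(K/L)/(1/2) = 0.5·(K/L). Setting this equal to 5/10 = 0.5 gives K = L.
Substituting into y = 625: 5·L^(1/4)·(L)^(1/2) = 625.
Solving, L = 625 and K = 625.

L* = 625, K* = 625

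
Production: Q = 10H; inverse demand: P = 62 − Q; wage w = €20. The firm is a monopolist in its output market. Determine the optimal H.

H* = 3

Marginal revenue from the inverse demand is MR = 62 − 2Q.
The marginal product is MP_H = 10.
A monopolist hires until marginal revenue product equals the wage: MR·MP_H = w.
(62 − 20H)·10 = 20, so H = 3.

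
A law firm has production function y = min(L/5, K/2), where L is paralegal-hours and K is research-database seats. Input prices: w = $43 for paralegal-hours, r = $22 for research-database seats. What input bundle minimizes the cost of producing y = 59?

With a fixed-proportions technology, the cost-minimizing bundle uses no slack in either input: L/5 = K/2 = y.
So L = 5·59 = 295 and K = 2·59 = 118.

L* = 295, K* = 118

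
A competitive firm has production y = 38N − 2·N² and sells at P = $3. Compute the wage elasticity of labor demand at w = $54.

From P·MP_N = w with MP_N = 38 − 4N, labor demand is N(w) = (38 − w/3)/4.
dN/dw = −1/(12) = -1/12.
At w = 54, N = 5, so ε = (dN/dw)·(w/N) = (-1/12)·(54/5) = -0.9.

ε = -0.9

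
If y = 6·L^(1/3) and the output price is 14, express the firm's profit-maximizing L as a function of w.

L(w) = (28/w)^(3/2)

MP_L = (1/3)·6·L^(-2/3) = 2·L^(-2/3).
Setting P·MP_L = w: 28·L^(-2/3) = w.
Solving for L: L^(-2/3) = w/28, so L = (28/w)^(3/2).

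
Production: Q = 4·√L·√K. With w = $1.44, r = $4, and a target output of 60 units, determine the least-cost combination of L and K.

Cost minimization requires the marginal rate of technical substitution to equal the input-price ratio: MP_L/MP_K = w/r.
Here MP_L/MP_K = (1/2)·(K/L)/(1/2) = (K/L). Setting this equal to 1.44/4 = 0.36 gives K = 0.36L.
Substituting into Q = 60: 4·L^(1/2)·(0.36L)^(1/2) = 60.
Solving, L = 25 and K = 9.

L* = 25, K* = 9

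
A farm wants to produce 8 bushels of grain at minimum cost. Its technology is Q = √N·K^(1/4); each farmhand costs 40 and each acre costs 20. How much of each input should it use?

Cost minimization requires the marginal rate of technical substitution to equal the input-price ratio: MP_N/MP_K = w/r.
Here MP_N/MP_K = (1/2)·(K/N)/(1/4) = 2·(K/N). Setting this equal to 40/20 = 2 gives K = N.
Substituting into Q = 8: N^(1/2)·(N)^(1/4) = 8.
Solving, N = 16 and K = 16.

N* = 16, K* = 16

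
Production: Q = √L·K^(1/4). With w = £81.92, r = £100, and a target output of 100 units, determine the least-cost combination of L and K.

Cost minimization requires the marginal rate of technical substitution to equal the input-price ratio: MP_L/MP_K = w/r.
Here MP_L/MP_K = (1/2)·(K/L)/(1/4) = 2·(K/L). Setting this equal to 81.92/100 = 0.8192 gives K = 0.4096L.
Substituting into Q = 100: L^(1/2)·(0.4096L)^(1/4) = 100.
Solving, L = 625 and K = 256.

L* = 625, K* = 256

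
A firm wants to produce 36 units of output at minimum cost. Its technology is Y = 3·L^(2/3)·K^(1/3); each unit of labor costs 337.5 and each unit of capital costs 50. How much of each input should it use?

Cost minimization requires the marginal rate of technical substitution to equal the input-price ratio: MP_L/MP_K = w/r.
Here MP_L/MP_K = (2/3)·(K/L)/(1/3) = 2·(K/L). Setting this equal to 337.5/50 = 6.75 gives K = 3.375L.
Substituting into Y = 36: 3·L^(2/3)·(3.375L)^(1/3) = 36.
Solving, L = 8 and K = 27.

L* = 8, K* = 27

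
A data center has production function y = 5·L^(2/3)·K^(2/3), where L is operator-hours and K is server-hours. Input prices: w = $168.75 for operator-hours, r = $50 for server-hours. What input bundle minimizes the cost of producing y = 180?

Cost minimization requires the marginal rate of technical substitution to equal the input-price ratio: MP_L/MP_K = w/r.
Here MP_L/MP_K = (2/3)·(K/L)/(2/3) = (K/L). Setting this equal to 168.75/50 = 3.375 gives K = 3.375L.
Substituting into y = 180: 5·L^(2/3)·(3.375L)^(2/3) = 180.
Solving, L = 8 and K = 27.

L* = 8, K* = 27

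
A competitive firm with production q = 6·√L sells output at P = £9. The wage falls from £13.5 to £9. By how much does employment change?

From P·MP_L = w with MP_L = 3·L^(-1/2), the labor demand is L(w) = (27/w)^(2).
At w = 13.5: L = 4. At w = 9: L = 9.
ΔL = 9 − 4 = 5.

ΔL = 5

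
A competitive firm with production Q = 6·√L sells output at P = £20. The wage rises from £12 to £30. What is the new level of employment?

L* = 4

From P·MP_L = w with MP_L = 3·L^(-1/2), the labor demand is L(w) = (60/w)^(2).
At w = 12: L = 25. At w = 30: L = 4.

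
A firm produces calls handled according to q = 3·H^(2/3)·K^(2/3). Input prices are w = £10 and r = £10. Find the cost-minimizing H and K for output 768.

H* = 64, K* = 64

Cost minimization requires the marginal rate of technical substitution to equal the input-price ratio: MP_H/MP_K = w/r.
Here MP_H/MP_K = (2/3)·(K/H)/(2/3) = (K/H). Setting this equal to 10/10 = 1 gives K = H.
Substituting into q = 768: 3·H^(2/3)·(H)^(2/3) = 768.
Solving, H = 64 and K = 64.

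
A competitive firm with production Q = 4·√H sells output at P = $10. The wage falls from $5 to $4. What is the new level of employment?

H* = 25

From P·MP_H = w with MP_H = 2·H^(-1/2), the labor demand is H(w) = (20/w)^(2).
At w = 5: H = 16. At w = 4: H = 25.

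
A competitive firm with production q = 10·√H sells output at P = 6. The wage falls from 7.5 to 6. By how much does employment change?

From P·MP_H = w with MP_H = 5·H^(-1/2), the labor demand is H(w) = (30/w)^(2).
At w = 7.5: H = 16. At w = 6: H = 25.
ΔH = 25 − 16 = 9.

ΔH = 9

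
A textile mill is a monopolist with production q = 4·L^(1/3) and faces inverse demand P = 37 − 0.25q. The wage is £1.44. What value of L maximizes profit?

L* = 125

Marginal revenue from the inverse demand is MR = 37 − 0.5q.
The marginal product is MP_L = (4/3)·L^(-2/3).
A monopolist hires until marginal revenue product equals the wage: MR·MP_L = w.
At L, q = 4·L^(1/3). Substituting and solving: (37 − 2·L^(1/3))·(4/3)·L^(-2/3) = 1.44 gives L = 125.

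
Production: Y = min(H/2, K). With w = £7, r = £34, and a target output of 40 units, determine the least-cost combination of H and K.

With a fixed-proportions technology, the cost-minimizing bundle uses no slack in either input: H/2 = K = Y.
So H = 2·40 = 80 and K = 40.

H* = 80, K* = 40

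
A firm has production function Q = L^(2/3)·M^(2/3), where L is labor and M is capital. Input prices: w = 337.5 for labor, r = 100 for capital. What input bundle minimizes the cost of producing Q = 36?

Cost minimization requires the marginal rate of technical substitution to equal the input-price ratio: MP_L/MP_M = w/r.
Here MP_L/MP_M = (2/3)·(M/L)/(2/3) = (M/L). Setting this equal to 337.5/100 = 3.375 gives M = 3.375L.
Substituting into Q = 36: L^(2/3)·(3.375L)^(2/3) = 36.
Solving, L = 8 and M = 27.

L* = 8, M* = 27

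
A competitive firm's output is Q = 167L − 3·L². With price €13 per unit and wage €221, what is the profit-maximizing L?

L* = 25

The marginal product of L is MP_L = 167 − 6L.
A price-taking firm hires until the value of the marginal product equals the wage: P·MP_L = w, so 13·(167 − 6L) = 221.
Then 167 − 6L = 17, giving L = 25.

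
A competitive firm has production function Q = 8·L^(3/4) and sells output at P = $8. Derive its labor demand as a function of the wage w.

L(w) = 5308416/w^(4)

MP_L = (3/4)·8·L^(-1/4) = 6·L^(-1/4).
Setting P·MP_L = w: 48·L^(-1/4) = w.
Solving for L: L^(-1/4) = w/48, so L = (48/w)^(4).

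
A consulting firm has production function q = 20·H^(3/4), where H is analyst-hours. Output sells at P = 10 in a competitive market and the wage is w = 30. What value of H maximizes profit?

MP_H = (3/4)·20·H^(-1/4) = 15·H^(-1/4).
Profit maximization for a price taker requires P·MP_H = w: 10·15·H^(-1/4) = 30.
So H^(-1/4) = 0.2, which gives H = 625.

H* = 625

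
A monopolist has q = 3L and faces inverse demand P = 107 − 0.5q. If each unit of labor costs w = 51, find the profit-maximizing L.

Marginal revenue from the inverse demand is MR = 107 − q.
The marginal product is MP_L = 3.
A monopolist hires until marginal revenue product equals the wage: MR·MP_L = w.
(107 − 3L)·3 = 51, so L = 30.

L* = 30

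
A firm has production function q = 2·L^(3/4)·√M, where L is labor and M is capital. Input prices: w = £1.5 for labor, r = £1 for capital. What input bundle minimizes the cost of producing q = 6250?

Cost minimization requires the marginal rate of technical substitution to equal the input-price ratio: MP_L/MP_M = w/r.
Here MP_L/MP_M = (3/4)·(M/L)/(1/2) = 1.5·(M/L). Setting this equal to 1.5/1 = 1.5 gives M = L.
Substituting into q = 6250: 2·L^(3/4)·(L)^(1/2) = 6250.
Solving, L = 625 and M = 625.

L* = 625, M* = 625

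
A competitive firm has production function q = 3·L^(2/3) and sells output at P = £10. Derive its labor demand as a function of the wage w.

MP_L = (2/3)·3·L^(-1/3) = 2·L^(-1/3).
Setting P·MP_L = w: 20·L^(-1/3) = w.
Solving for L: L^(-1/3) = w/20, so L = (20/w)^(3).

L(w) = 8000/w³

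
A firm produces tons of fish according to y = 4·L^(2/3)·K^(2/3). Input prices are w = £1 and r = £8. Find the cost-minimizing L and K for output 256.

Cost minimization requires the marginal rate of technical substitution to equal the input-price ratio: MP_L/MP_K = w/r.
Here MP_L/MP_K = (2/3)·(K/L)/(2/3) = (K/L). Setting this equal to 1/8 = 0.125 gives K = 0.125L.
Substituting into y = 256: 4·L^(2/3)·(0.125L)^(2/3) = 256.
Solving, L = 64 and K = 8.

L* = 64, K* = 8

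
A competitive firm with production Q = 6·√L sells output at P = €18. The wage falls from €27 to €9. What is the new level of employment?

L* = 36

From P·MP_L = w with MP_L = 3·L^(-1/2), the labor demand is L(w) = (54/w)^(2).
At w = 27: L = 4. At w = 9: L = 36.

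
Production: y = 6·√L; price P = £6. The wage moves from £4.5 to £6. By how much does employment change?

ΔL = -7

From P·MP_L = w with MP_L = 3·L^(-1/2), the labor demand is L(w) = (18/w)^(2).
At w = 4.5: L = 16. At w = 6: L = 9.
ΔL = 9 − 16 = -7.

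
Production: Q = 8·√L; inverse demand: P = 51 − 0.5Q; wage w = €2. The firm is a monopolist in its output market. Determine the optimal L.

Marginal revenue from the inverse demand is MR = 51 − Q.
The marginal product is MP_L = 4·L^(-1/2).
A monopolist hires until marginal revenue product equals the wage: MR·MP_L = w.
At L, Q = 8·√L. Substituting and solving: (51 − 8·√L)·4·L^(-1/2) = 2 gives L = 36.

L* = 36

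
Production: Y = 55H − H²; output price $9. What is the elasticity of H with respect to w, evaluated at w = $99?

From P·MP_H = w with MP_H = 55 − 2H, labor demand is H(w) = (55 − w/9)/2.
dH/dw = −1/(18) = -1/18.
At w = 99, H = 22, so ε = (dH/dw)·(w/H) = (-1/18)·(99/22) = -0.25.

ε = -0.25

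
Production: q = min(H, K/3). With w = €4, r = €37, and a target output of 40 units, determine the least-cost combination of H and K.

With a fixed-proportions technology, the cost-minimizing bundle uses no slack in either input: H = K/3 = q.
So H = 40 and K = 3·40 = 120.

H* = 40, K* = 120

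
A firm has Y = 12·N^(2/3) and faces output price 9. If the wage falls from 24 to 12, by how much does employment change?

ΔN = 189

From P·MP_N = w with MP_N = 8·N^(-1/3), the labor demand is N(w) = (72/w)^(3).
At w = 24: N = 27. At w = 12: N = 216.
ΔN = 216 − 27 = 189.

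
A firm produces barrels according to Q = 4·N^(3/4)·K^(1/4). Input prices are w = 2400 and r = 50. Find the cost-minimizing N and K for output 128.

N* = 16, K* = 256

Cost minimization requires the marginal rate of technical substitution to equal the input-price ratio: MP_N/MP_K = w/r.
Here MP_N/MP_K = (3/4)·(K/N)/(1/4) = 3·(K/N). Setting this equal to 2400/50 = 48 gives K = 16N.
Substituting into Q = 128: 4·N^(3/4)·(16N)^(1/4) = 128.
Solving, N = 16 and K = 256.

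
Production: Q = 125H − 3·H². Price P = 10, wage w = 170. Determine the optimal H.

The marginal product of H is MP_H = 125 − 6H.
A price-taking firm hires until the value of the marginal product equals the wage: P·MP_H = w, so 10·(125 − 6H) = 170.
Then 125 − 6H = 17, giving H = 18.

H* = 18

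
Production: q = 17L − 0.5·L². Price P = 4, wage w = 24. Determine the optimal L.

L* = 11

The marginal product of L is MP_L = 17 − L.
A price-taking firm hires until the value of the marginal product equals the wage: P·MP_L = w, so 4·(17 − L) = 24.
Then 17 − L = 6, giving L = 11.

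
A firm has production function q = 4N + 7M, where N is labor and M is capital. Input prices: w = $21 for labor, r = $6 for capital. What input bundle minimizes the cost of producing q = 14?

The inputs are perfect substitutes, so the firm uses whichever has the lower cost per unit of output.
Cost per unit of output via N is w/4 = 5.25; via M it is r/7 = 6/7. M is cheaper.
Producing q = 14 with M alone: N = 0, M = 2.

N* = 0, M* = 2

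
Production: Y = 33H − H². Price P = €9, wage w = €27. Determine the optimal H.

H* = 15

The marginal product of H is MP_H = 33 − 2H.
A price-taking firm hires until the value of the marginal product equals the wage: P·MP_H = w, so 9·(33 − 2H) = 27.
Then 33 − 2H = 3, giving H = 15.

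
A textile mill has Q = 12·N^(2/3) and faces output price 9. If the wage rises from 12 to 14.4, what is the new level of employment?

From P·MP_N = w with MP_N = 8·N^(-1/3), the labor demand is N(w) = (72/w)^(3).
At w = 12: N = 216. At w = 14.4: N = 125.

N* = 125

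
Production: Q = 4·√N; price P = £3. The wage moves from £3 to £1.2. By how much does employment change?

ΔN = 21

From P·MP_N = w with MP_N = 2·N^(-1/2), the labor demand is N(w) = (6/w)^(2).
At w = 3: N = 4. At w = 1.2: N = 25.
ΔN = 25 − 4 = 21.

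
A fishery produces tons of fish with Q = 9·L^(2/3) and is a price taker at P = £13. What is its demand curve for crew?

MP_L = (2/3)·9·L^(-1/3) = 6·L^(-1/3).
Setting P·MP_L = w: 78·L^(-1/3) = w.
Solving for L: L^(-1/3) = w/78, so L = (78/w)^(3).

L(w) = 474552/w³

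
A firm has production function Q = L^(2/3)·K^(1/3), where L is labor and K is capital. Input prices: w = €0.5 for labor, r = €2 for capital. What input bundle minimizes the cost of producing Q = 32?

Cost minimization requires the marginal rate of technical substitution to equal the input-price ratio: MP_L/MP_K = w/r.
Here MP_L/MP_K = (2/3)·(K/L)/(1/3) = 2·(K/L). Setting this equal to 0.5/2 = 0.25 gives K = 0.125L.
Substituting into Q = 32: L^(2/3)·(0.125L)^(1/3) = 32.
Solving, L = 64 and K = 8.

L* = 64, K* = 8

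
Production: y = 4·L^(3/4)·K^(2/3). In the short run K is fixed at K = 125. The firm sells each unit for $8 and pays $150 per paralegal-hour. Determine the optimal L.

With K = 125, MP_L = (3/4)·4·L^(-1/4)·125^(2/3) = 75·L^(-1/4).
Profit maximization for a price taker requires P·MP_L = w: 8·75·L^(-1/4) = 150.
So L^(-1/4) = 0.25, which gives L = 256.

L* = 256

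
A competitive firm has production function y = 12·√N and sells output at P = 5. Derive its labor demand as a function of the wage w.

MP_N = (1/2)·12·N^(-1/2) = 6·N^(-1/2).
Setting P·MP_N = w: 30·N^(-1/2) = w.
Solving for N: N^(-1/2) = w/30, so N = (30/w)^(2).

N(w) = 900/w²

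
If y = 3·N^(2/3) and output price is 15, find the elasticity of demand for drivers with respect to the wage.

ε = -3

MP_N = (2/3)·3·N^(-1/3), so P·MP_N = w gives 30·N^(-1/3) = w.
Solving, N(w) = (30/w)^(3). This is a constant-elasticity form: N ∝ w^(−3), so ε = −3.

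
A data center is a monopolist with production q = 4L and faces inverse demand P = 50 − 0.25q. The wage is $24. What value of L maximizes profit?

L* = 22

Marginal revenue from the inverse demand is MR = 50 − 0.5q.
The marginal product is MP_L = 4.
A monopolist hires until marginal revenue product equals the wage: MR·MP_L = w.
(50 − 2L)·4 = 24, so L = 22.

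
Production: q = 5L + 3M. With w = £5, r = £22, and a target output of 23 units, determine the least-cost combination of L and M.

The inputs are perfect substitutes, so the firm uses whichever has the lower cost per unit of output.
Cost per unit of output via L is w/5 = 1; via M it is r/3 = 22/3. L is cheaper.
Producing q = 23 with L alone: L = 4.6, M = 0.

L* = 4.6, M* = 0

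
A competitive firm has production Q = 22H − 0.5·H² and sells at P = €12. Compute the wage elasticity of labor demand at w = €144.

ε = -1.2

From P·MP_H = w with MP_H = 22 − H, labor demand is H(w) = 22 − w/12.
dH/dw = −1/(12) = -1/12.
At w = 144, H = 10, so ε = (dH/dw)·(w/H) = (-1/12)·(144/10) = -1.2.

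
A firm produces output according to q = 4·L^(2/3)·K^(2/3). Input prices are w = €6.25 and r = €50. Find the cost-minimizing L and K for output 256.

Cost minimization requires the marginal rate of technical substitution to equal the input-price ratio: MP_L/MP_K = w/r.
Here MP_L/MP_K = (2/3)·(K/L)/(2/3) = (K/L). Setting this equal to 6.25/50 = 0.125 gives K = 0.125L.
Substituting into q = 256: 4·L^(2/3)·(0.125L)^(2/3) = 256.
Solving, L = 64 and K = 8.

L* = 64, K* = 8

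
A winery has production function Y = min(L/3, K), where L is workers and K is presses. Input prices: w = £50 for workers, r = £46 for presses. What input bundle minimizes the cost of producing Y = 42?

L* = 126, K* = 42

With a fixed-proportions technology, the cost-minimizing bundle uses no slack in either input: L/3 = K = Y.
So L = 3·42 = 126 and K = 42.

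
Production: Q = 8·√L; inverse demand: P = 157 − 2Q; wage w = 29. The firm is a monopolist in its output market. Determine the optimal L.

L* = 16

Marginal revenue from the inverse demand is MR = 157 − 4Q.
The marginal product is MP_L = 4·L^(-1/2).
A monopolist hires until marginal revenue product equals the wage: MR·MP_L = w.
At L, Q = 8·√L. Substituting and solving: (157 − 32·√L)·4·L^(-1/2) = 29 gives L = 16.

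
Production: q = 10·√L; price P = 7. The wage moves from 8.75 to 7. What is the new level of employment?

L* = 25

From P·MP_L = w with MP_L = 5·L^(-1/2), the labor demand is L(w) = (35/w)^(2).
At w = 8.75: L = 16. At w = 7: L = 25.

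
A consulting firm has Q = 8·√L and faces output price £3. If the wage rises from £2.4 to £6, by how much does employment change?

From P·MP_L = w with MP_L = 4·L^(-1/2), the labor demand is L(w) = (12/w)^(2).
At w = 2.4: L = 25. At w = 6: L = 4.
ΔL = 4 − 25 = -21.

ΔL = -21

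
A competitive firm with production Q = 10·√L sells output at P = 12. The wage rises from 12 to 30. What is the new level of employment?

From P·MP_L = w with MP_L = 5·L^(-1/2), the labor demand is L(w) = (60/w)^(2).
At w = 12: L = 25. At w = 30: L = 4.

L* = 4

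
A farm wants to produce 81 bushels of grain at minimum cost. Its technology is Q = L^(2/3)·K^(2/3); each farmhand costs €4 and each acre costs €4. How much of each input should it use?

Cost minimization requires the marginal rate of technical substitution to equal the input-price ratio: MP_L/MP_K = w/r.
Here MP_L/MP_K = (2/3)·(K/L)/(2/3) = (K/L). Setting this equal to 4/4 = 1 gives K = L.
Substituting into Q = 81: L^(2/3)·(L)^(2/3) = 81.
Solving, L = 27 and K = 27.

L* = 27, K* = 27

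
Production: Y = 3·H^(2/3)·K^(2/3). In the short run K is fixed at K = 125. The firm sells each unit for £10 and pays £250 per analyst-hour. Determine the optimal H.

With K = 125, MP_H = (2/3)·3·H^(-1/3)·125^(2/3) = 50·H^(-1/3).
Profit maximization for a price taker requires P·MP_H = w: 10·50·H^(-1/3) = 250.
So H^(-1/3) = 0.5, which gives H = 8.

H* = 8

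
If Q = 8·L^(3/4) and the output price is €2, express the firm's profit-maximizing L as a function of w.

L(w) = 20736/w^(4)

MP_L = (3/4)·8·L^(-1/4) = 6·L^(-1/4).
Setting P·MP_L = w: 12·L^(-1/4) = w.
Solving for L: L^(-1/4) = w/12, so L = (12/w)^(4).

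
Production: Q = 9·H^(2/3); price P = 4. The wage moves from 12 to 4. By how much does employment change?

From P·MP_H = w with MP_H = 6·H^(-1/3), the labor demand is H(w) = (24/w)^(3).
At w = 12: H = 8. At w = 4: H = 216.
ΔH = 216 − 8 = 208.

ΔH = 208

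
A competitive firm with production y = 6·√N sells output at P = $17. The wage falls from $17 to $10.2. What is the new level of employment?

From P·MP_N = w with MP_N = 3·N^(-1/2), the labor demand is N(w) = (51/w)^(2).
At w = 17: N = 9. At w = 10.2: N = 25.

N* = 25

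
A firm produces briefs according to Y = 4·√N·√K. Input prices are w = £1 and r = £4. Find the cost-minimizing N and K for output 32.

N* = 16, K* = 4

Cost minimization requires the marginal rate of technical substitution to equal the input-price ratio: MP_N/MP_K = w/r.
Here MP_N/MP_K = (1/2)·(K/N)/(1/2) = (K/N). Setting this equal to 1/4 = 0.25 gives K = 0.25N.
Substituting into Y = 32: 4·N^(1/2)·(0.25N)^(1/2) = 32.
Solving, N = 16 and K = 4.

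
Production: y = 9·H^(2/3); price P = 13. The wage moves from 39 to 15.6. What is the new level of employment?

From P·MP_H = w with MP_H = 6·H^(-1/3), the labor demand is H(w) = (78/w)^(3).
At w = 39: H = 8. At w = 15.6: H = 125.

H* = 125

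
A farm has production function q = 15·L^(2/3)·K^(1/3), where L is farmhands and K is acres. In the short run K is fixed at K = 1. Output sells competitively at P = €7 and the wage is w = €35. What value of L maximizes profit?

With K = 1, MP_L = (2/3)·15·L^(-1/3)·1^(1/3) = 10·L^(-1/3).
Profit maximization for a price taker requires P·MP_L = w: 7·10·L^(-1/3) = 35.
So L^(-1/3) = 0.5, which gives L = 8.

L* = 8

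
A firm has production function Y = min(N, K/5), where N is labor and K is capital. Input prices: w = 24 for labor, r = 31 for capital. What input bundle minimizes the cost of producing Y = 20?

With a fixed-proportions technology, the cost-minimizing bundle uses no slack in either input: N = K/5 = Y.
So N = 20 and K = 5·20 = 100.

N* = 20, K* = 100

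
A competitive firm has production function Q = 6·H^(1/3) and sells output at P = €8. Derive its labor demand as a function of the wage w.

MP_H = (1/3)·6·H^(-2/3) = 2·H^(-2/3).
Setting P·MP_H = w: 16·H^(-2/3) = w.
Solving for H: H^(-2/3) = w/16, so H = (16/w)^(3/2).

H(w) = (16/w)^(3/2)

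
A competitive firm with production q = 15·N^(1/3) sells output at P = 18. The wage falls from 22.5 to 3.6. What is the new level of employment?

N* = 125

From P·MP_N = w with MP_N = 5·N^(-2/3), the labor demand is N(w) = (90/w)^(3/2).
At w = 22.5: N = 8. At w = 3.6: N = 125.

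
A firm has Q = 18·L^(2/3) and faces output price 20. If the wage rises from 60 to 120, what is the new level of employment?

From P·MP_L = w with MP_L = 12·L^(-1/3), the labor demand is L(w) = (240/w)^(3).
At w = 60: L = 64. At w = 120: L = 8.

L* = 8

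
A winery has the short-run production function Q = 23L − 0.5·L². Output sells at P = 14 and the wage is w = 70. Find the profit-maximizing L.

The marginal product of L is MP_L = 23 − L.
A price-taking firm hires until the value of the marginal product equals the wage: P·MP_L = w, so 14·(23 − L) = 70.
Then 23 − L = 5, giving L = 18.

L* = 18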